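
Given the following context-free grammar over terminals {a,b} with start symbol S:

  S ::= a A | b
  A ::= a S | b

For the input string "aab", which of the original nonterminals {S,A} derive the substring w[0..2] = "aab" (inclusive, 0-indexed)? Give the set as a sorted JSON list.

Convert to CNF:
  S -> T0 A | b
  A -> T0 S | b
  T0 -> a

Fill CYK table bottom-up — only the sub-triangle for w[0..2]:
  T[0,0] 'a' = {T0}  orig:{}
  T[1,1] 'a' = {T0}  orig:{}
  T[2,2] 'b' = {A,S}
  T[0,1] 'aa' = ∅
  T[1,2] 'ab' = {A,S}
  T[0,2] 'aab' = {A,S}

Original NTs in T[0,2] deriving "aab": ["A", "S"]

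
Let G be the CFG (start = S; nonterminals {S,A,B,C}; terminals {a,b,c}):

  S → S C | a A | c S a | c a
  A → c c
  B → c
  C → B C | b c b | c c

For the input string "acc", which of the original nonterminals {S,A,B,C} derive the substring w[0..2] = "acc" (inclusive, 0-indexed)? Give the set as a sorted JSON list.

CNF form of G:
  S -> S C | T0 T2 | T0 X4 | T2 A
  A -> T0 T0
  B -> c
  C -> B C | T0 T0 | T1 X3
  T0 -> c
  T1 -> b
  T2 -> a
  X3 -> T0 T1
  X4 -> S T2

CYK fill (cells [i..j] with 0 ≤ i ≤ j ≤ 2 only):
  [0..0]={T2}  "a"  orig:{}
  [1..1]={B,T0}  "c"  orig:{B}
  [2..2]={B,T0}  "c"  orig:{B}
  [0..1]=∅  "ac"
  [1..2]={A,C}  "cc"
  [0..2]={S}  "acc"

Original NTs in T[0,2] deriving "acc": ["S"]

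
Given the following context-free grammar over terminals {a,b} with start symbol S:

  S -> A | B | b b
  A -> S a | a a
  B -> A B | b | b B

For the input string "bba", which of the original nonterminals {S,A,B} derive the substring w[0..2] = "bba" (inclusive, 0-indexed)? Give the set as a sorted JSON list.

Convert to CNF:
  S -> A B | S T0 | T0 T0 | T1 B | T1 T1 | b
  A -> S T0 | T0 T0
  B -> A B | T1 B | b
  T0 -> a
  T1 -> b

Fill CYK table bottom-up (cells [i..j] with 0 ≤ i ≤ j ≤ 2 only):
  T[0,0] 'b' = {B,S,T1}  orig:{B,S}
  T[1,1] 'b' = {B,S,T1}  orig:{B,S}
  T[2,2] 'a' = {T0}  orig:{}
  T[0,1] 'bb' = {B,S}
  T[1,2] 'ba' = {A,S}
  T[0,2] 'bba' = {A,S}

Original NTs in T[0,2] deriving "bba": ["A", "S"]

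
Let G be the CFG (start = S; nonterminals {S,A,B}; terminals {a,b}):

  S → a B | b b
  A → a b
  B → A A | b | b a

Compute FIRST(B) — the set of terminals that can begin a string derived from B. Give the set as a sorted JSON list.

FIRST sets, iterate to fixpoint:
pass 1:
  A via A→a b: +{a}
  B via B→A A: +{a}
  B via B→b: +{b}
  S via S→a B: +{a}
  S via S→b b: +{b}
  S: {a,b}  A: {a}  B: {a,b}
pass 2: — fixpoint
  S: {a,b}  A: {a}  B: {a,b}

FIRST(B) = ["a", "b"]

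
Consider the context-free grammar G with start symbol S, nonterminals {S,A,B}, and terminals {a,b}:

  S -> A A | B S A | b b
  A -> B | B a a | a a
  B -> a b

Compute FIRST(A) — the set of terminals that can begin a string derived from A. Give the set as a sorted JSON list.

FIRST iteration:
iter 1:
  A via A→a a: +{a}
  B via B→a b: +{a}
  S via S→A A: +{a}
  S via S→b b: +{b}
  FIRST[S]={a,b}  FIRST[A]={a}  FIRST[B]={a}
iter 2: (no change)
  FIRST[S]={a,b}  FIRST[A]={a}  FIRST[B]={a}

FIRST(A) = ["a"]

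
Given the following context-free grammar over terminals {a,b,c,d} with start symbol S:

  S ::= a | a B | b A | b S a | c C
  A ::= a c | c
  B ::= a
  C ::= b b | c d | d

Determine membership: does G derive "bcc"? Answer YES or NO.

CNF form of G:
  S -> T0 B | T1 C | T2 A | T2 X4 | a
  A -> T0 T1 | c
  B -> a
  C -> T1 T3 | T2 T2 | d
  T0 -> a
  T1 -> c
  T2 -> b
  T3 -> d
  X4 -> S T0

CYK table (by increasing span):
  cell(0,0) b: {T2}  orig:{}
  cell(1,1) c: {A,T1}  orig:{A}
  cell(2,2) c: {A,T1}  orig:{A}
  cell(0,1) bc: {S}
  cell(1,2) cc: ∅
  cell(0,2) bcc: ∅

S ∉ T[0,2] ⇒ NO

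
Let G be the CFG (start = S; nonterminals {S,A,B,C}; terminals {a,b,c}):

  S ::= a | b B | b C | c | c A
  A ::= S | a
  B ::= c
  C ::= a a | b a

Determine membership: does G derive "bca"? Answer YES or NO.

Convert to CNF:
  S -> T0 B | T0 C | T1 A | a | c
  A -> T0 B | T0 C | T1 A | a | c
  B -> c
  C -> T0 T2 | T2 T2
  T0 -> b
  T1 -> c
  T2 -> a

Fill CYK table bottom-up:
  T[0,0] 'b' = {T0}  orig:{}
  T[1,1] 'c' = {A,B,S,T1}  orig:{A,B,S}
  T[2,2] 'a' = {A,S,T2}  orig:{A,S}
  T[0,1] 'bc' = {A,S}
  T[1,2] 'ca' = {A,S}
  T[0,2] 'bca' = ∅

S ∉ T[0,2] ⇒ NO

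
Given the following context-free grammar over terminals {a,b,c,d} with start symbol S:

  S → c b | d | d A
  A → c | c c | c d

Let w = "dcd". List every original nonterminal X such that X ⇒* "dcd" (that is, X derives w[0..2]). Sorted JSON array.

CNF form of G:
  S -> T0 T2 | T1 A | d
  A -> T0 T0 | T0 T1 | c
  T0 -> c
  T1 -> d
  T2 -> b

Fill CYK table bottom-up (cells [i..j] with 0 ≤ i ≤ j ≤ 2 only):
  cell(0,0) d: {S,T1}  orig:{S}
  cell(1,1) c: {A,T0}  orig:{A}
  cell(2,2) d: {S,T1}  orig:{S}
  cell(0,1) dc: {S}
  cell(1,2) cd: {A}
  cell(0,2) dcd: {S}

Original NTs in T[0,2] deriving "dcd": ["S"]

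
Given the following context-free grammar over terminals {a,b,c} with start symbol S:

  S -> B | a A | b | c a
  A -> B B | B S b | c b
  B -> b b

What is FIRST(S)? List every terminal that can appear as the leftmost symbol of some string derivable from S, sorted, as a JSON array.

FIRST sets, iterate to fixpoint:
iter 1:
  A via A→c b: +{c}
  B via B→b b: +{b}
  S via S→B: +{b}
  S via S→a A: +{a}
  S via S→c a: +{c}
  S: {a,b,c}  A: {c}  B: {b}
iter 2:
  A via A→B B: +{b}
  S: {a,b,c}  A: {b,c}  B: {b}
iter 3: (stable)
  S: {a,b,c}  A: {b,c}  B: {b}

FIRST(S) = ["a", "b", "c"]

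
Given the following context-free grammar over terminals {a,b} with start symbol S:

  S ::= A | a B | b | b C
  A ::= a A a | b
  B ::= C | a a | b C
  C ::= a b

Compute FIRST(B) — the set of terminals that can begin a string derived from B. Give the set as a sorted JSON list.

FIRST iteration:
[1]
  A via A→a A a: +{a}
  A via A→b: +{b}
  B via B→a a: +{a}
  B via B→b C: +{b}
  C via C→a b: +{a}
  S via S→A: +{a,b}
  S: {a,b}  A: {a,b}  B: {a,b}  C: {a}
[2] — fixpoint
  S: {a,b}  A: {a,b}  B: {a,b}  C: {a}

FIRST(B) = ["a", "b"]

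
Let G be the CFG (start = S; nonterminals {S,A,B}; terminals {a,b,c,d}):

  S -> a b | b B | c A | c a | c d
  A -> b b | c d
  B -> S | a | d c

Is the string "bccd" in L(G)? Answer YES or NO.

CNF form of G:
  S -> T0 B | T1 A | T1 T2 | T1 T3 | T3 T0
  A -> T0 T0 | T1 T2
  B -> T0 B | T1 A | T1 T2 | T1 T3 | T2 T1 | T3 T0 | a
  T0 -> b
  T1 -> c
  T2 -> d
  T3 -> a

CYK table (by increasing span):
  [0..0]={T0}  "b"  orig:{}
  [1..1]={T1}  "c"  orig:{}
  [2..2]={T1}  "c"  orig:{}
  [3..3]={T2}  "d"  orig:{}
  [0..1]=∅  "bc"
  [1..2]=∅  "cc"
  [2..3]={A,B,S}  "cd"
  [0..2]=∅  "bcc"
  [1..3]={B,S}  "ccd"
  [0..3]={B,S}  "bccd"

S ∈ T[0,3] ⇒ YES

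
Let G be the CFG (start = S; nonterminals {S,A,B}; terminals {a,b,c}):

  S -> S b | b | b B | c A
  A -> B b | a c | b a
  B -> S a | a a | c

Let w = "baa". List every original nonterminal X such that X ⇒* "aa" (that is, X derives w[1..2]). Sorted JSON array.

Convert to CNF:
  S -> S T0 | T0 B | T2 A | b
  A -> B T0 | T0 T1 | T1 T2
  B -> S T1 | T1 T1 | c
  T0 -> b
  T1 -> a
  T2 -> c

Fill CYK table bottom-up (cells [i..j] with 1 ≤ i ≤ j ≤ 2 only):
  cell(1,1) a: {T1}  orig:{}
  cell(2,2) a: {T1}  orig:{}
  cell(1,2) aa: {B}

Original NTs in T[1,2] deriving "aa": ["B"]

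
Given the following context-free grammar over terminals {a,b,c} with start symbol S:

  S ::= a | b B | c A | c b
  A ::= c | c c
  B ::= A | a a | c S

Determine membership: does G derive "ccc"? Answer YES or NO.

CNF form of G:
  S -> T0 A | T0 T2 | T2 B | a
  A -> T0 T0 | c
  B -> T0 S | T0 T0 | T1 T1 | c
  T0 -> c
  T1 -> a
  T2 -> b

CYK fill:
  T[0,0] 'c' = {A,B,T0}  orig:{A,B}
  T[1,1] 'c' = {A,B,T0}  orig:{A,B}
  T[2,2] 'c' = {A,B,T0}  orig:{A,B}
  T[0,1] 'cc' = {A,B,S}
  T[1,2] 'cc' = {A,B,S}
  T[0,2] 'ccc' = {B,S}

S ∈ T[0,2] ⇒ YES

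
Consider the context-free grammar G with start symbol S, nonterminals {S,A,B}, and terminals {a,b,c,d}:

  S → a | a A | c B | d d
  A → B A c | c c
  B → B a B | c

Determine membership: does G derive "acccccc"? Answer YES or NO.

Convert to CNF:
  S -> T0 B | T1 A | T2 T2 | a
  A -> B X3 | T0 T0
  B -> B X4 | c
  T0 -> c
  T1 -> a
  T2 -> d
  X3 -> A T0
  X4 -> T1 B

Fill CYK table bottom-up:
  cell(0,0) a: {S,T1}  orig:{S}
  cell(1,1) c: {B,T0}  orig:{B}
  cell(2,2) c: {B,T0}  orig:{B}
  cell(3,3) c: {B,T0}  orig:{B}
  cell(4,4) c: {B,T0}  orig:{B}
  cell(5,5) c: {B,T0}  orig:{B}
  cell(6,6) c: {B,T0}  orig:{B}
  cell(0,1) ac: {X4}  orig:{}
  cell(1,2) cc: {A,S}
  cell(2,3) cc: {A,S}
  cell(3,4) cc: {A,S}
  cell(4,5) cc: {A,S}
  cell(5,6) cc: {A,S}
  cell(0,2) acc: {S}
  cell(1,3) ccc: {X3}  orig:{}
  cell(2,4) ccc: {X3}  orig:{}
  cell(3,5) ccc: {X3}  orig:{}
  cell(4,6) ccc: {X3}  orig:{}
  cell(0,3) accc: ∅
  cell(1,4) cccc: {A}
  cell(2,5) cccc: {A}
  cell(3,6) cccc: {A}
  cell(0,4) acccc: {S}
  cell(1,5) ccccc: {X3}  orig:{}
  cell(2,6) ccccc: {X3}  orig:{}
  cell(0,5) accccc: ∅
  cell(1,6) cccccc: {A}
  cell(0,6) acccccc: {S}

S ∈ T[0,6] ⇒ YES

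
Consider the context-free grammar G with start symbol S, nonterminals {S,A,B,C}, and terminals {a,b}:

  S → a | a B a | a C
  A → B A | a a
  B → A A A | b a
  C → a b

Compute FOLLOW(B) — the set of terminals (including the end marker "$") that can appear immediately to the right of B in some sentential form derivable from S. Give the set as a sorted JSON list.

Compute FIRST by fixpoint:
round 1:
  A via A→a a: +{a}
  B via B→A A A: +{a}
  B via B→b a: +{b}
  C via C→a b: +{a}
  S via S→a: +{a}
  FIRST[S]={a}  FIRST[A]={a}  FIRST[B]={a,b}  FIRST[C]={a}
round 2:
  A via A→B A: +{b}
  FIRST[S]={a}  FIRST[A]={a,b}  FIRST[B]={a,b}  FIRST[C]={a}
round 3: — fixpoint
  FIRST[S]={a}  FIRST[A]={a,b}  FIRST[B]={a,b}  FIRST[C]={a}

FOLLOW iteration:
FOLLOW(S) := {$}
iter 1:
  A→B A: FOLLOW(B) ⊇ FIRST(A) = {a,b}; new: +{a,b}
  B→A A A: FOLLOW(A) ⊇ FIRST(A) = {a,b}; new: +{a,b}
  S→a C: FOLLOW(C) ⊇ FOLLOW(S) ⊇ {$}; new: +{$}
  FOLLOW[S]={$}  FOLLOW[A]={a,b}  FOLLOW[B]={a,b}  FOLLOW[C]={$}
iter 2: — fixpoint
  FOLLOW[S]={$}  FOLLOW[A]={a,b}  FOLLOW[B]={a,b}  FOLLOW[C]={$}

FOLLOW(B) = ["a", "b"]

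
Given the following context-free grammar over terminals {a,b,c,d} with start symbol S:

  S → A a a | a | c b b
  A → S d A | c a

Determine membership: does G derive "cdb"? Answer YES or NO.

CNF form of G:
  S -> A X5 | T1 X6 | a
  A -> S X4 | T1 T2
  T0 -> d
  T1 -> c
  T2 -> a
  T3 -> b
  X4 -> T0 A
  X5 -> T2 T2
  X6 -> T3 T3

CYK fill:
  [0..0]={T1}  "c"  orig:{}
  [1..1]={T0}  "d"  orig:{}
  [2..2]={T3}  "b"  orig:{}
  [0..1]=∅  "cd"
  [1..2]=∅  "db"
  [0..2]=∅  "cdb"

S ∉ T[0,2] ⇒ NO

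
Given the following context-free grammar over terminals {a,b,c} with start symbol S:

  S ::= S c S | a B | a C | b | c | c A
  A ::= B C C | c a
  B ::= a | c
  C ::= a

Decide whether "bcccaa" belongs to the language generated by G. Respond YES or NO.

Convert to CNF:
  S -> S X3 | T0 A | T1 B | T1 C | b | c
  A -> B X2 | T0 T1
  B -> a | c
  C -> a
  T0 -> c
  T1 -> a
  X2 -> C C
  X3 -> T0 S

CYK fill:
  [0..0]={S}  "b"
  [1..1]={B,S,T0}  "c"  orig:{B,S}
  [2..2]={B,S,T0}  "c"  orig:{B,S}
  [3..3]={B,S,T0}  "c"  orig:{B,S}
  [4..4]={B,C,T1}  "a"  orig:{B,C}
  [5..5]={B,C,T1}  "a"  orig:{B,C}
  [0..1]=∅  "bc"
  [1..2]={X3}  "cc"  orig:{}
  [2..3]={X3}  "cc"  orig:{}
  [3..4]={A}  "ca"
  [4..5]={S,X2}  "aa"  orig:{S}
  [0..2]={S}  "bcc"
  [1..3]={S}  "ccc"
  [2..4]={S}  "cca"
  [3..5]={A,X3}  "caa"  orig:{A}
  [0..3]=∅  "bccc"
  [1..4]={X3}  "ccca"  orig:{}
  [2..5]={S}  "ccaa"
  [0..4]={S}  "bccca"
  [1..5]={X3}  "cccaa"  orig:{}
  [0..5]={S}  "bcccaa"

S ∈ T[0,5] ⇒ YES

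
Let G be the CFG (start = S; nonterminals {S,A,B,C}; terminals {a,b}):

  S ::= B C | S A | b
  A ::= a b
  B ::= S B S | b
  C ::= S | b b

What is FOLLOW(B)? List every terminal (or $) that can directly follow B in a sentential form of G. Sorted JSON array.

FIRST sets, iterate to fixpoint:
iter 1:
  A via A→a b: +{a}
  B via B→b: +{b}
  C via C→b b: +{b}
  S via S→B C: +{b}
  FIRST(S)={b}  FIRST(A)={a}  FIRST(B)={b}  FIRST(C)={b}
iter 2: — fixpoint
  FIRST(S)={b}  FIRST(A)={a}  FIRST(B)={b}  FIRST(C)={b}

Compute FOLLOW by fixpoint:
initialize: $ ∈ FOLLOW(S)
[1]
  B→S B S: FOLLOW(S) ⊇ FIRST(B) = {b}; new: +{b}
  B→S B S: FOLLOW(B) ⊇ FIRST(S) = {b}; new: +{b}
  S→B C: FOLLOW(C) ⊇ FOLLOW(S) ⊇ {$,b}; new: +{$,b}
  S→S A: FOLLOW(S) ⊇ FIRST(A) = {a}; new: +{a}
  S→S A: FOLLOW(A) ⊇ FOLLOW(S) ⊇ {$,a,b}; new: +{$,a,b}
  FOLLOW[S]={$,a,b}  FOLLOW[A]={$,a,b}  FOLLOW[B]={b}  FOLLOW[C]={$,b}
[2]
  S→B C: FOLLOW(C) ⊇ FOLLOW(S) ⊇ {$,a,b}; new: +{a}
  FOLLOW[S]={$,a,b}  FOLLOW[A]={$,a,b}  FOLLOW[B]={b}  FOLLOW[C]={$,a,b}
[3] done
  FOLLOW[S]={$,a,b}  FOLLOW[A]={$,a,b}  FOLLOW[B]={b}  FOLLOW[C]={$,a,b}

FOLLOW(B) = ["b"]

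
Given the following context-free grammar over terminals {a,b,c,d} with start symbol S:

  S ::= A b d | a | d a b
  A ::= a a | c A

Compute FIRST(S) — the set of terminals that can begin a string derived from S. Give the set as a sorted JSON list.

FIRST iteration:
[1]
  A via A→a a: +{a}
  A via A→c A: +{c}
  S via S→A b d: +{a,c}
  S via S→d a b: +{d}
  FIRST(S)={a,c,d}  FIRST(A)={a,c}
[2] — fixpoint
  FIRST(S)={a,c,d}  FIRST(A)={a,c}

FIRST(S) = ["a", "c", "d"]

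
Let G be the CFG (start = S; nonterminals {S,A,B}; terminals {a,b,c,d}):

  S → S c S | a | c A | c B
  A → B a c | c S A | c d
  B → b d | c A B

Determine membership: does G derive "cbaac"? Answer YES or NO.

CNF form of G:
  S -> S X7 | T1 A | T1 B | a
  A -> B X4 | T1 T2 | T1 X5
  B -> T1 X6 | T3 T2
  T0 -> a
  T1 -> c
  T2 -> d
  T3 -> b
  X4 -> T0 T1
  X5 -> S A
  X6 -> A B
  X7 -> T1 S

CYK fill:
  T[0,0] 'c' = {T1}  orig:{}
  T[1,1] 'b' = {T3}  orig:{}
  T[2,2] 'a' = {S,T0}  orig:{S}
  T[3,3] 'a' = {S,T0}  orig:{S}
  T[4,4] 'c' = {T1}  orig:{}
  T[0,1] 'cb' = ∅
  T[1,2] 'ba' = ∅
  T[2,3] 'aa' = ∅
  T[3,4] 'ac' = {X4}  orig:{}
  T[0,2] 'cba' = ∅
  T[1,3] 'baa' = ∅
  T[2,4] 'aac' = ∅
  T[0,3] 'cbaa' = ∅
  T[1,4] 'baac' = ∅
  T[0,4] 'cbaac' = ∅

S ∉ T[0,4] ⇒ NO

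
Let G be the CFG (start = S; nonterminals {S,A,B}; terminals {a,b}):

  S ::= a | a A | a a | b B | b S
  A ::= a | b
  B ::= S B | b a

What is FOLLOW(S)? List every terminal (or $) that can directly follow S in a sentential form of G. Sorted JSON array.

Compute FIRST by fixpoint:
iter 1:
  A via A→a: +{a}
  A via A→b: +{b}
  B via B→b a: +{b}
  S via S→a: +{a}
  S via S→b B: +{b}
  FIRST[S]={a,b}  FIRST[A]={a,b}  FIRST[B]={b}
iter 2:
  B via B→S B: +{a}
  FIRST[S]={a,b}  FIRST[A]={a,b}  FIRST[B]={a,b}
iter 3: — fixpoint
  FIRST[S]={a,b}  FIRST[A]={a,b}  FIRST[B]={a,b}

FOLLOW sets:
FOLLOW(S) := {$}
[1]
  B→S B: FOLLOW(S) ⊇ FIRST(B) = {a,b}; new: +{a,b}
  S→a A: FOLLOW(A) ⊇ FOLLOW(S) ⊇ {$,a,b}; new: +{$,a,b}
  S→b B: FOLLOW(B) ⊇ FOLLOW(S) ⊇ {$,a,b}; new: +{$,a,b}
  FOLLOW[S]={$,a,b}  FOLLOW[A]={$,a,b}  FOLLOW[B]={$,a,b}
[2] (stable)
  FOLLOW[S]={$,a,b}  FOLLOW[A]={$,a,b}  FOLLOW[B]={$,a,b}

FOLLOW(S) = ["$", "a", "b"]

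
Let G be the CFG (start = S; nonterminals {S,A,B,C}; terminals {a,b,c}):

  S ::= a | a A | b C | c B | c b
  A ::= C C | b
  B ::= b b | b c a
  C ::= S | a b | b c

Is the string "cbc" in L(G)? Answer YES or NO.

Convert to CNF:
  S -> T0 C | T1 B | T1 T0 | T2 A | a
  A -> C C | b
  B -> T0 T0 | T0 X3
  C -> T0 C | T0 T1 | T1 B | T1 T0 | T2 A | T2 T0 | a
  T0 -> b
  T1 -> c
  T2 -> a
  X3 -> T1 T2

CYK table (by increasing span):
  T[0,0] 'c' = {T1}  orig:{}
  T[1,1] 'b' = {A,T0}  orig:{A}
  T[2,2] 'c' = {T1}  orig:{}
  T[0,1] 'cb' = {C,S}
  T[1,2] 'bc' = {C}
  T[0,2] 'cbc' = ∅

S ∉ T[0,2] ⇒ NO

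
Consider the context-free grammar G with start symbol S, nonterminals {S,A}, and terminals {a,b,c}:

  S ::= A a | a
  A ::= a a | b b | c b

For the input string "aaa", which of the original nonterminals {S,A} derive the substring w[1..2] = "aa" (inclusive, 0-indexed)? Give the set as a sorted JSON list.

CNF form of G:
  S -> A T0 | a
  A -> T0 T0 | T1 T1 | T2 T1
  T0 -> a
  T1 -> b
  T2 -> c

CYK table (by increasing span) (cells [i..j] with 1 ≤ i ≤ j ≤ 2 only):
  cell(1,1) a: {S,T0}  orig:{S}
  cell(2,2) a: {S,T0}  orig:{S}
  cell(1,2) aa: {A}

Original NTs in T[1,2] deriving "aa": ["A"]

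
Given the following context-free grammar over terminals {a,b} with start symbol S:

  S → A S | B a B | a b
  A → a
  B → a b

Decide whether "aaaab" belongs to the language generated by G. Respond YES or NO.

Convert to CNF:
  S -> A S | B X2 | T0 T1
  A -> a
  B -> T0 T1
  T0 -> a
  T1 -> b
  X2 -> T0 B

CYK table (by increasing span):
  [0..0]={A,T0}  "a"  orig:{A}
  [1..1]={A,T0}  "a"  orig:{A}
  [2..2]={A,T0}  "a"  orig:{A}
  [3..3]={A,T0}  "a"  orig:{A}
  [4..4]={T1}  "b"  orig:{}
  [0..1]=∅  "aa"
  [1..2]=∅  "aa"
  [2..3]=∅  "aa"
  [3..4]={B,S}  "ab"
  [0..2]=∅  "aaa"
  [1..3]=∅  "aaa"
  [2..4]={S,X2}  "aab"  orig:{S}
  [0..3]=∅  "aaaa"
  [1..4]={S}  "aaab"
  [0..4]={S}  "aaaab"

S ∈ T[0,4] ⇒ YES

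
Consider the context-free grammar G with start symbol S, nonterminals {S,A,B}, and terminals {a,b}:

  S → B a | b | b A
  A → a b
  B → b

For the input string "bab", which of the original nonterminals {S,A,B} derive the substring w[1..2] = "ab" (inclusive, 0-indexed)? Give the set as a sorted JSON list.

CNF form of G:
  S -> B T0 | T1 A | b
  A -> T0 T1
  B -> b
  T0 -> a
  T1 -> b

CYK fill, restricted to cells inside w[1..2]:
  [1..1]={T0}  "a"  orig:{}
  [2..2]={B,S,T1}  "b"  orig:{B,S}
  [1..2]={A}  "ab"

Original NTs in T[1,2] deriving "ab": ["A"]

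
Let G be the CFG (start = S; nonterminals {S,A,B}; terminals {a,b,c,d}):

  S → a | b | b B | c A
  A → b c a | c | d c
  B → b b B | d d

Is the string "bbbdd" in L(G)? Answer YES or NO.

Convert to CNF:
  S -> T0 B | T1 A | a | b
  A -> T0 X4 | T3 T1 | c
  B -> T0 X5 | T3 T3
  T0 -> b
  T1 -> c
  T2 -> a
  T3 -> d
  X4 -> T1 T2
  X5 -> T0 B

CYK table (by increasing span):
  cell(0,0) b: {S,T0}  orig:{S}
  cell(1,1) b: {S,T0}  orig:{S}
  cell(2,2) b: {S,T0}  orig:{S}
  cell(3,3) d: {T3}  orig:{}
  cell(4,4) d: {T3}  orig:{}
  cell(0,1) bb: ∅
  cell(1,2) bb: ∅
  cell(2,3) bd: ∅
  cell(3,4) dd: {B}
  cell(0,2) bbb: ∅
  cell(1,3) bbd: ∅
  cell(2,4) bdd: {S,X5}  orig:{S}
  cell(0,3) bbbd: ∅
  cell(1,4) bbdd: {B}
  cell(0,4) bbbdd: {S,X5}  orig:{S}

S ∈ T[0,4] ⇒ YES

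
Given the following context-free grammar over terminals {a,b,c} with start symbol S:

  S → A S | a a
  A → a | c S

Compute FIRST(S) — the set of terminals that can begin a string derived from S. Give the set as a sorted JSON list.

FIRST sets, iterate to fixpoint:
[1]
  A via A→a: +{a}
  A via A→c S: +{c}
  S via S→A S: +{a,c}
  FIRST[S]={a,c}  FIRST[A]={a,c}
[2] (no change)
  FIRST[S]={a,c}  FIRST[A]={a,c}

FIRST(S) = ["a", "c"]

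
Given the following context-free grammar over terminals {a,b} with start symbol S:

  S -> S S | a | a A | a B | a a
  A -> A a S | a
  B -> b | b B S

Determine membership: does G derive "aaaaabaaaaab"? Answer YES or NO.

Convert to CNF:
  S -> S S | T0 A | T0 B | T0 T0 | a
  A -> A X2 | a
  B -> T1 X3 | b
  T0 -> a
  T1 -> b
  X2 -> T0 S
  X3 -> B S

Fill CYK table bottom-up:
  T[0,0] 'a' = {A,S,T0}  orig:{A,S}
  T[1,1] 'a' = {A,S,T0}  orig:{A,S}
  T[2,2] 'a' = {A,S,T0}  orig:{A,S}
  T[3,3] 'a' = {A,S,T0}  orig:{A,S}
  T[4,4] 'a' = {A,S,T0}  orig:{A,S}
  T[5,5] 'b' = {B,T1}  orig:{B}
  T[6,6] 'a' = {A,S,T0}  orig:{A,S}
  T[7,7] 'a' = {A,S,T0}  orig:{A,S}
  T[8,8] 'a' = {A,S,T0}  orig:{A,S}
  T[9,9] 'a' = {A,S,T0}  orig:{A,S}
  T[10,10] 'a' = {A,S,T0}  orig:{A,S}
  T[11,11] 'b' = {B,T1}  orig:{B}
  T[0,1] 'aa' = {S,X2}  orig:{S}
  T[1,2] 'aa' = {S,X2}  orig:{S}
  T[2,3] 'aa' = {S,X2}  orig:{S}
  T[3,4] 'aa' = {S,X2}  orig:{S}
  T[4,5] 'ab' = {S}
  T[5,6] 'ba' = {X3}  orig:{}
  T[6,7] 'aa' = {S,X2}  orig:{S}
  T[7,8] 'aa' = {S,X2}  orig:{S}
  T[8,9] 'aa' = {S,X2}  orig:{S}
  T[9,10] 'aa' = {S,X2}  orig:{S}
  T[10,11] 'ab' = {S}
  T[0,2] 'aaa' = {A,S,X2}  orig:{A,S}
  T[1,3] 'aaa' = {A,S,X2}  orig:{A,S}
  T[2,4] 'aaa' = {A,S,X2}  orig:{A,S}
  T[3,5] 'aab' = {S,X2}  orig:{S}
  T[4,6] 'aba' = {S}
  T[5,7] 'baa' = {X3}  orig:{}
  T[6,8] 'aaa' = {A,S,X2}  orig:{A,S}
  T[7,9] 'aaa' = {A,S,X2}  orig:{A,S}
  T[8,10] 'aaa' = {A,S,X2}  orig:{A,S}
  T[9,11] 'aab' = {S,X2}  orig:{S}
  T[0,3] 'aaaa' = {A,S,X2}  orig:{A,S}
  T[1,4] 'aaaa' = {A,S,X2}  orig:{A,S}
  T[2,5] 'aaab' = {A,S,X2}  orig:{A,S}
  T[3,6] 'aaba' = {S,X2}  orig:{S}
  T[4,7] 'abaa' = {S}
  T[5,8] 'baaa' = {X3}  orig:{}
  T[6,9] 'aaaa' = {A,S,X2}  orig:{A,S}
  T[7,10] 'aaaa' = {A,S,X2}  orig:{A,S}
  T[8,11] 'aaab' = {A,S,X2}  orig:{A,S}
  T[0,4] 'aaaaa' = {A,S,X2}  orig:{A,S}
  T[1,5] 'aaaab' = {A,S,X2}  orig:{A,S}
  T[2,6] 'aaaba' = {A,S,X2}  orig:{A,S}
  T[3,7] 'aabaa' = {S,X2}  orig:{S}
  T[4,8] 'abaaa' = {S}
  T[5,9] 'baaaa' = {X3}  orig:{}
  T[6,10] 'aaaaa' = {A,S,X2}  orig:{A,S}
  T[7,11] 'aaaab' = {A,S,X2}  orig:{A,S}
  T[0,5] 'aaaaab' = {A,S,X2}  orig:{A,S}
  T[1,6] 'aaaaba' = {A,S,X2}  orig:{A,S}
  T[2,7] 'aaabaa' = {A,S,X2}  orig:{A,S}
  T[3,8] 'aabaaa' = {S,X2}  orig:{S}
  T[4,9] 'abaaaa' = {S}
  T[5,10] 'baaaaa' = {X3}  orig:{}
  T[6,11] 'aaaaab' = {A,S,X2}  orig:{A,S}
  T[0,6] 'aaaaaba' = {A,S,X2}  orig:{A,S}
  T[1,7] 'aaaabaa' = {A,S,X2}  orig:{A,S}
  T[2,8] 'aaabaaa' = {A,S,X2}  orig:{A,S}
  T[3,9] 'aabaaaa' = {S,X2}  orig:{S}
  T[4,10] 'abaaaaa' = {S}
  T[5,11] 'baaaaab' = {X3}  orig:{}
  T[0,7] 'aaaaabaa' = {A,S,X2}  orig:{A,S}
  T[1,8] 'aaaabaaa' = {A,S,X2}  orig:{A,S}
  T[2,9] 'aaabaaaa' = {A,S,X2}  orig:{A,S}
  T[3,10] 'aabaaaaa' = {S,X2}  orig:{S}
  T[4,11] 'abaaaaab' = {S}
  T[0,8] 'aaaaabaaa' = {A,S,X2}  orig:{A,S}
  T[1,9] 'aaaabaaaa' = {A,S,X2}  orig:{A,S}
  T[2,10] 'aaabaaaaa' = {A,S,X2}  orig:{A,S}
  T[3,11] 'aabaaaaab' = {S,X2}  orig:{S}
  T[0,9] 'aaaaabaaaa' = {A,S,X2}  orig:{A,S}
  T[1,10] 'aaaabaaaaa' = {A,S,X2}  orig:{A,S}
  T[2,11] 'aaabaaaaab' = {A,S,X2}  orig:{A,S}
  T[0,10] 'aaaaabaaaaa' = {A,S,X2}  orig:{A,S}
  T[1,11] 'aaaabaaaaab' = {A,S,X2}  orig:{A,S}
  T[0,11] 'aaaaabaaaaab' = {A,S,X2}  orig:{A,S}

S ∈ T[0,11] ⇒ YES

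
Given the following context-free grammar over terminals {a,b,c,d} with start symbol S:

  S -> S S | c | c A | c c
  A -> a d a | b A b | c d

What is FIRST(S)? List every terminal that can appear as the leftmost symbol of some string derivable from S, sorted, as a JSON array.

FIRST sets, iterate to fixpoint:
[1]
  A via A→a d a: +{a}
  A via A→b A b: +{b}
  A via A→c d: +{c}
  S via S→c: +{c}
  FIRST[S]={c}  FIRST[A]={a,b,c}
[2] (stable)
  FIRST[S]={c}  FIRST[A]={a,b,c}

FIRST(S) = ["c"]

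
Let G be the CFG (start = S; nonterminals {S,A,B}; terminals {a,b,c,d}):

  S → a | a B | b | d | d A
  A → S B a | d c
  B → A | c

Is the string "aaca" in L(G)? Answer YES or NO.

Convert to CNF:
  S -> T0 B | T1 A | a | b | d
  A -> S X3 | T1 T2
  B -> S X4 | T1 T2 | c
  T0 -> a
  T1 -> d
  T2 -> c
  X3 -> B T0
  X4 -> B T0

CYK table (by increasing span):
  cell(0,0) a: {S,T0}  orig:{S}
  cell(1,1) a: {S,T0}  orig:{S}
  cell(2,2) c: {B,T2}  orig:{B}
  cell(3,3) a: {S,T0}  orig:{S}
  cell(0,1) aa: ∅
  cell(1,2) ac: {S}
  cell(2,3) ca: {X3,X4}  orig:{}
  cell(0,2) aac: ∅
  cell(1,3) aca: {A,B}
  cell(0,3) aaca: {S}

S ∈ T[0,3] ⇒ YES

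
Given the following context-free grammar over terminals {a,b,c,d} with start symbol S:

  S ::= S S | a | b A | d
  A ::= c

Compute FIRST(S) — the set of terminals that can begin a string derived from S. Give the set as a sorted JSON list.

Compute FIRST by fixpoint:
[1]
  A via A→c: +{c}
  S via S→a: +{a}
  S via S→b A: +{b}
  S via S→d: +{d}
  FIRST[S]={a,b,d}  FIRST[A]={c}
[2] — fixpoint
  FIRST[S]={a,b,d}  FIRST[A]={c}

FIRST(S) = ["a", "b", "d"]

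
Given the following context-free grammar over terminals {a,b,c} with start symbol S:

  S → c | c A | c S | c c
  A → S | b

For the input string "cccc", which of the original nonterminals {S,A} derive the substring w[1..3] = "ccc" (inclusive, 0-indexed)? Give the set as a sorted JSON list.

Convert to CNF:
  S -> T0 A | T0 S | T0 T0 | c
  A -> T0 A | T0 S | T0 T0 | b | c
  T0 -> c

CYK fill, restricted to cells inside w[1..3]:
  cell(1,1) c: {A,S,T0}  orig:{A,S}
  cell(2,2) c: {A,S,T0}  orig:{A,S}
  cell(3,3) c: {A,S,T0}  orig:{A,S}
  cell(1,2) cc: {A,S}
  cell(2,3) cc: {A,S}
  cell(1,3) ccc: {A,S}

Original NTs in T[1,3] deriving "ccc": ["A", "S"]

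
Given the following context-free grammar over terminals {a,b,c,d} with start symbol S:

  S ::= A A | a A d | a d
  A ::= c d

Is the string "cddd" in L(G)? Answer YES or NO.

CNF form of G:
  S -> A A | T2 T1 | T2 X3
  A -> T0 T1
  T0 -> c
  T1 -> d
  T2 -> a
  X3 -> A T1

CYK fill:
  cell(0,0) c: {T0}  orig:{}
  cell(1,1) d: {T1}  orig:{}
  cell(2,2) d: {T1}  orig:{}
  cell(3,3) d: {T1}  orig:{}
  cell(0,1) cd: {A}
  cell(1,2) dd: ∅
  cell(2,3) dd: ∅
  cell(0,2) cdd: {X3}  orig:{}
  cell(1,3) ddd: ∅
  cell(0,3) cddd: ∅

S ∉ T[0,3] ⇒ NO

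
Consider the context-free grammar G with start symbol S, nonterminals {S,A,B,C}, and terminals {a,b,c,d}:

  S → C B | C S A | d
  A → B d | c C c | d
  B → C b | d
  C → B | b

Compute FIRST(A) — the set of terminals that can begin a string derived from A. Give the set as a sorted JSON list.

Compute FIRST by fixpoint:
pass 1:
  A via A→c C c: +{c}
  A via A→d: +{d}
  B via B→d: +{d}
  C via C→B: +{d}
  C via C→b: +{b}
  S via S→C B: +{b,d}
  S: {b,d}  A: {c,d}  B: {d}  C: {b,d}
pass 2:
  B via B→C b: +{b}
  S: {b,d}  A: {c,d}  B: {b,d}  C: {b,d}
pass 3:
  A via A→B d: +{b}
  S: {b,d}  A: {b,c,d}  B: {b,d}  C: {b,d}
pass 4: — fixpoint
  S: {b,d}  A: {b,c,d}  B: {b,d}  C: {b,d}

FIRST(A) = ["b", "c", "d"]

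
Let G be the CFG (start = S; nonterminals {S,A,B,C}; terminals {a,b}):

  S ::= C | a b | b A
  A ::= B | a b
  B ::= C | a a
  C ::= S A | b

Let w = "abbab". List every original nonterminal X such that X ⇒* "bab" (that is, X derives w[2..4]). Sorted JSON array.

Convert to CNF:
  S -> S A | T0 T1 | T1 A | b
  A -> S A | T0 T0 | T0 T1 | b
  B -> S A | T0 T0 | b
  C -> S A | b
  T0 -> a
  T1 -> b

CYK table (by increasing span) — only the sub-triangle for w[2..4]:
  [2..2]={A,B,C,S,T1}  "b"  orig:{A,B,C,S}
  [3..3]={T0}  "a"  orig:{}
  [4..4]={A,B,C,S,T1}  "b"  orig:{A,B,C,S}
  [2..3]=∅  "ba"
  [3..4]={A,S}  "ab"
  [2..4]={A,B,C,S}  "bab"

Original NTs in T[2,4] deriving "bab": ["A", "B", "C", "S"]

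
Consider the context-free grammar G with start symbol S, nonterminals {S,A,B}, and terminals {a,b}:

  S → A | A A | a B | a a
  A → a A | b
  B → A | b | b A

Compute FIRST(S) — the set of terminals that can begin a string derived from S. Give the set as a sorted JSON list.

FIRST sets, iterate to fixpoint:
round 1:
  A via A→a A: +{a}
  A via A→b: +{b}
  B via B→A: +{a,b}
  S via S→A: +{a,b}
  FIRST(S)={a,b}  FIRST(A)={a,b}  FIRST(B)={a,b}
round 2: done
  FIRST(S)={a,b}  FIRST(A)={a,b}  FIRST(B)={a,b}

FIRST(S) = ["a", "b"]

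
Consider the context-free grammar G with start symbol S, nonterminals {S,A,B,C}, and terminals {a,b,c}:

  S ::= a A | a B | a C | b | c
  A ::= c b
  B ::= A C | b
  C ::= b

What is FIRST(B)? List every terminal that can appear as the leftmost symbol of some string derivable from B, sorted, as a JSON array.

FIRST sets, iterate to fixpoint:
[1]
  A via A→c b: +{c}
  B via B→A C: +{c}
  B via B→b: +{b}
  C via C→b: +{b}
  S via S→a A: +{a}
  S via S→b: +{b}
  S via S→c: +{c}
  FIRST(S)={a,b,c}  FIRST(A)={c}  FIRST(B)={b,c}  FIRST(C)={b}
[2] — fixpoint
  FIRST(S)={a,b,c}  FIRST(A)={c}  FIRST(B)={b,c}  FIRST(C)={b}

FIRST(B) = ["b", "c"]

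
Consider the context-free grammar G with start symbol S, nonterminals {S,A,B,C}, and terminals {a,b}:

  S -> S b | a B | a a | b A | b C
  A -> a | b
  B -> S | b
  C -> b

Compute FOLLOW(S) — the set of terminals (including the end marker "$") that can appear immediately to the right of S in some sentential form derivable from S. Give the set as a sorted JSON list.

FIRST iteration:
round 1:
  A via A→a: +{a}
  A via A→b: +{b}
  B via B→b: +{b}
  C via C→b: +{b}
  S via S→a B: +{a}
  S via S→b A: +{b}
  FIRST[S]={a,b}  FIRST[A]={a,b}  FIRST[B]={b}  FIRST[C]={b}
round 2:
  B via B→S: +{a}
  FIRST[S]={a,b}  FIRST[A]={a,b}  FIRST[B]={a,b}  FIRST[C]={b}
round 3: (no change)
  FIRST[S]={a,b}  FIRST[A]={a,b}  FIRST[B]={a,b}  FIRST[C]={b}

Compute FOLLOW by fixpoint:
FOLLOW(S) := {$}
pass 1:
  S→S b: FOLLOW(S) ⊇ FIRST(b) = {b}; new: +{b}
  S→a B: FOLLOW(B) ⊇ FOLLOW(S) ⊇ {$,b}; new: +{$,b}
  S→b A: FOLLOW(A) ⊇ FOLLOW(S) ⊇ {$,b}; new: +{$,b}
  S→b C: FOLLOW(C) ⊇ FOLLOW(S) ⊇ {$,b}; new: +{$,b}
  S: {$,b}  A: {$,b}  B: {$,b}  C: {$,b}
pass 2: (no change)
  S: {$,b}  A: {$,b}  B: {$,b}  C: {$,b}

FOLLOW(S) = ["$", "b"]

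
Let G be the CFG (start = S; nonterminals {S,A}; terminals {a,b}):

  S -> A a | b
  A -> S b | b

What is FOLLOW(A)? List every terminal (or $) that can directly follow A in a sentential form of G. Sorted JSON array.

FIRST sets, iterate to fixpoint:
round 1:
  A via A→b: +{b}
  S via S→A a: +{b}
  FIRST(S)={b}  FIRST(A)={b}
round 2: (stable)
  FIRST(S)={b}  FIRST(A)={b}

FOLLOW sets:
FOLLOW(S) := {$}
round 1:
  A→S b: FOLLOW(S) ⊇ FIRST(b) = {b}; new: +{b}
  S→A a: FOLLOW(A) ⊇ FIRST(a) = {a}; new: +{a}
  FOLLOW(S)={$,b}  FOLLOW(A)={a}
round 2: (stable)
  FOLLOW(S)={$,b}  FOLLOW(A)={a}

FOLLOW(A) = ["a"]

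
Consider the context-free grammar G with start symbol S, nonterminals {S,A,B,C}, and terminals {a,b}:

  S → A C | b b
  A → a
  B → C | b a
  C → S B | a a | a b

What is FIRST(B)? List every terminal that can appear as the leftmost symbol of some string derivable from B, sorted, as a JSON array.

FIRST sets, iterate to fixpoint:
round 1:
  A via A→a: +{a}
  B via B→b a: +{b}
  C via C→a a: +{a}
  S via S→A C: +{a}
  S via S→b b: +{b}
  S: {a,b}  A: {a}  B: {b}  C: {a}
round 2:
  B via B→C: +{a}
  C via C→S B: +{b}
  S: {a,b}  A: {a}  B: {a,b}  C: {a,b}
round 3: (stable)
  S: {a,b}  A: {a}  B: {a,b}  C: {a,b}

FIRST(B) = ["a", "b"]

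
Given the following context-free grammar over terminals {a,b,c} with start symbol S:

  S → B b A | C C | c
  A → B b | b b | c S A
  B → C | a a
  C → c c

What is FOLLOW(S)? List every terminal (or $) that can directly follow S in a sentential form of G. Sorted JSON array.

FIRST sets, iterate to fixpoint:
round 1:
  A via A→b b: +{b}
  A via A→c S A: +{c}
  B via B→a a: +{a}
  C via C→c c: +{c}
  S via S→B b A: +{a}
  S via S→C C: +{c}
  FIRST[S]={a,c}  FIRST[A]={b,c}  FIRST[B]={a}  FIRST[C]={c}
round 2:
  A via A→B b: +{a}
  B via B→C: +{c}
  FIRST[S]={a,c}  FIRST[A]={a,b,c}  FIRST[B]={a,c}  FIRST[C]={c}
round 3: (no change)
  FIRST[S]={a,c}  FIRST[A]={a,b,c}  FIRST[B]={a,c}  FIRST[C]={c}

FOLLOW sets:
FOLLOW(S) := {$}
iter 1:
  A→B b: FOLLOW(B) ⊇ FIRST(b) = {b}; new: +{b}
  A→c S A: FOLLOW(S) ⊇ FIRST(A) = {a,b,c}; new: +{a,b,c}
  B→C: FOLLOW(C) ⊇ FOLLOW(B) ⊇ {b}; new: +{b}
  S→B b A: FOLLOW(A) ⊇ FOLLOW(S) ⊇ {$,a,b,c}; new: +{$,a,b,c}
  S→C C: FOLLOW(C) ⊇ FIRST(C) = {c}; new: +{c}
  S→C C: FOLLOW(C) ⊇ FOLLOW(S) ⊇ {$,a,b,c}; new: +{$,a}
  S: {$,a,b,c}  A: {$,a,b,c}  B: {b}  C: {$,a,b,c}
iter 2: done
  S: {$,a,b,c}  A: {$,a,b,c}  B: {b}  C: {$,a,b,c}

FOLLOW(S) = ["$", "a", "b", "c"]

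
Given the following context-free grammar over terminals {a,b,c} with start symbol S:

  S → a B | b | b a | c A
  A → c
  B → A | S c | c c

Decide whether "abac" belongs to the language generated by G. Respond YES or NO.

CNF form of G:
  S -> T0 A | T1 B | T2 T1 | b
  A -> c
  B -> S T0 | T0 T0 | c
  T0 -> c
  T1 -> a
  T2 -> b

Fill CYK table bottom-up:
  cell(0,0) a: {T1}  orig:{}
  cell(1,1) b: {S,T2}  orig:{S}
  cell(2,2) a: {T1}  orig:{}
  cell(3,3) c: {A,B,T0}  orig:{A,B}
  cell(0,1) ab: ∅
  cell(1,2) ba: {S}
  cell(2,3) ac: {S}
  cell(0,2) aba: ∅
  cell(1,3) bac: {B}
  cell(0,3) abac: {S}

S ∈ T[0,3] ⇒ YES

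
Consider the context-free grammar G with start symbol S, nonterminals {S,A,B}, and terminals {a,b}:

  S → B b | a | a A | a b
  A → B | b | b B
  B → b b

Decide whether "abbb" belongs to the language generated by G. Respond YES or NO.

CNF form of G:
  S -> B T0 | T1 A | T1 T0 | a
  A -> T0 B | T0 T0 | b
  B -> T0 T0
  T0 -> b
  T1 -> a

CYK fill:
  [0..0]={S,T1}  "a"  orig:{S}
  [1..1]={A,T0}  "b"  orig:{A}
  [2..2]={A,T0}  "b"  orig:{A}
  [3..3]={A,T0}  "b"  orig:{A}
  [0..1]={S}  "ab"
  [1..2]={A,B}  "bb"
  [2..3]={A,B}  "bb"
  [0..2]={S}  "abb"
  [1..3]={A,S}  "bbb"
  [0..3]={S}  "abbb"

S ∈ T[0,3] ⇒ YES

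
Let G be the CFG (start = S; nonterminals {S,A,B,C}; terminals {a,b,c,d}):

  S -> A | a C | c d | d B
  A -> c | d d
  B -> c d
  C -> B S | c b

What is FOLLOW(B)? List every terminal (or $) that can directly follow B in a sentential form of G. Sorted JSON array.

FIRST sets, iterate to fixpoint:
pass 1:
  A via A→c: +{c}
  A via A→d d: +{d}
  B via B→c d: +{c}
  C via C→B S: +{c}
  S via S→A: +{c,d}
  S via S→a C: +{a}
  S: {a,c,d}  A: {c,d}  B: {c}  C: {c}
pass 2: (no change)
  S: {a,c,d}  A: {c,d}  B: {c}  C: {c}

FOLLOW sets:
FOLLOW(S) := {$}
[1]
  C→B S: FOLLOW(B) ⊇ FIRST(S) = {a,c,d}; new: +{a,c,d}
  S→A: FOLLOW(A) ⊇ FOLLOW(S) ⊇ {$}; new: +{$}
  S→a C: FOLLOW(C) ⊇ FOLLOW(S) ⊇ {$}; new: +{$}
  S→d B: FOLLOW(B) ⊇ FOLLOW(S) ⊇ {$}; new: +{$}
  S: {$}  A: {$}  B: {$,a,c,d}  C: {$}
[2] done
  S: {$}  A: {$}  B: {$,a,c,d}  C: {$}

FOLLOW(B) = ["$", "a", "c", "d"]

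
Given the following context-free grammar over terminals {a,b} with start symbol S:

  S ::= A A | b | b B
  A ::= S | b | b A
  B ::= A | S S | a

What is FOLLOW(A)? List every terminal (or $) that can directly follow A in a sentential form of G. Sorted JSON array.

Compute FIRST by fixpoint:
round 1:
  A via A→b: +{b}
  B via B→A: +{b}
  B via B→a: +{a}
  S via S→A A: +{b}
  S: {b}  A: {b}  B: {a,b}
round 2: done
  S: {b}  A: {b}  B: {a,b}

FOLLOW iteration:
seed FOLLOW(S) with $
iter 1:
  B→S S: FOLLOW(S) ⊇ FIRST(S) = {b}; new: +{b}
  S→A A: FOLLOW(A) ⊇ FIRST(A) = {b}; new: +{b}
  S→A A: FOLLOW(A) ⊇ FOLLOW(S) ⊇ {$,b}; new: +{$}
  S→b B: FOLLOW(B) ⊇ FOLLOW(S) ⊇ {$,b}; new: +{$,b}
  FOLLOW[S]={$,b}  FOLLOW[A]={$,b}  FOLLOW[B]={$,b}
iter 2: done
  FOLLOW[S]={$,b}  FOLLOW[A]={$,b}  FOLLOW[B]={$,b}

FOLLOW(A) = ["$", "b"]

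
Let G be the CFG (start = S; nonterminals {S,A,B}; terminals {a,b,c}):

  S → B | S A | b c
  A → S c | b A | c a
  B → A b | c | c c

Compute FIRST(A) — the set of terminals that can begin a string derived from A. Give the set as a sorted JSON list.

Compute FIRST by fixpoint:
iter 1:
  A via A→b A: +{b}
  A via A→c a: +{c}
  B via B→A b: +{b,c}
  S via S→B: +{b,c}
  FIRST[S]={b,c}  FIRST[A]={b,c}  FIRST[B]={b,c}
iter 2: (stable)
  FIRST[S]={b,c}  FIRST[A]={b,c}  FIRST[B]={b,c}

FIRST(A) = ["b", "c"]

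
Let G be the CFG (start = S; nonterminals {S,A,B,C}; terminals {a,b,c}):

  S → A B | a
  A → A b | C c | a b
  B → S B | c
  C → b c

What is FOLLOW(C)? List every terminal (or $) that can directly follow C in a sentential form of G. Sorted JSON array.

FIRST iteration:
[1]
  A via A→a b: +{a}
  B via B→c: +{c}
  C via C→b c: +{b}
  S via S→A B: +{a}
  FIRST(S)={a}  FIRST(A)={a}  FIRST(B)={c}  FIRST(C)={b}
[2]
  A via A→C c: +{b}
  B via B→S B: +{a}
  S via S→A B: +{b}
  FIRST(S)={a,b}  FIRST(A)={a,b}  FIRST(B)={a,c}  FIRST(C)={b}
[3]
  B via B→S B: +{b}
  FIRST(S)={a,b}  FIRST(A)={a,b}  FIRST(B)={a,b,c}  FIRST(C)={b}
[4] done
  FIRST(S)={a,b}  FIRST(A)={a,b}  FIRST(B)={a,b,c}  FIRST(C)={b}

FOLLOW sets:
FOLLOW(S) := {$}
round 1:
  A→A b: FOLLOW(A) ⊇ FIRST(b) = {b}; new: +{b}
  A→C c: FOLLOW(C) ⊇ FIRST(c) = {c}; new: +{c}
  B→S B: FOLLOW(S) ⊇ FIRST(B) = {a,b,c}; new: +{a,b,c}
  S→A B: FOLLOW(A) ⊇ FIRST(B) = {a,b,c}; new: +{a,c}
  S→A B: FOLLOW(B) ⊇ FOLLOW(S) ⊇ {$,a,b,c}; new: +{$,a,b,c}
  FOLLOW(S)={$,a,b,c}  FOLLOW(A)={a,b,c}  FOLLOW(B)={$,a,b,c}  FOLLOW(C)={c}
round 2: (stable)
  FOLLOW(S)={$,a,b,c}  FOLLOW(A)={a,b,c}  FOLLOW(B)={$,a,b,c}  FOLLOW(C)={c}

FOLLOW(C) = ["c"]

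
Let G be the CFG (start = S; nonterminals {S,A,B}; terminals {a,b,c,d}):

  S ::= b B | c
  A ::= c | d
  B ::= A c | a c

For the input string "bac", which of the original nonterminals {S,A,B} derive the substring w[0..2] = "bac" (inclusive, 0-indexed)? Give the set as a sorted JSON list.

CNF form of G:
  S -> T2 B | c
  A -> c | d
  B -> A T0 | T1 T0
  T0 -> c
  T1 -> a
  T2 -> b

CYK fill, restricted to cells inside w[0..2]:
  cell(0,0) b: {T2}  orig:{}
  cell(1,1) a: {T1}  orig:{}
  cell(2,2) c: {A,S,T0}  orig:{A,S}
  cell(0,1) ba: ∅
  cell(1,2) ac: {B}
  cell(0,2) bac: {S}

Original NTs in T[0,2] deriving "bac": ["S"]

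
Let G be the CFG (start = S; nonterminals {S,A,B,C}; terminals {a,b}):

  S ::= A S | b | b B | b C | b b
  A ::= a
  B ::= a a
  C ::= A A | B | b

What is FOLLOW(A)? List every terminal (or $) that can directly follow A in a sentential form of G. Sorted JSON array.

Compute FIRST by fixpoint:
pass 1:
  A via A→a: +{a}
  B via B→a a: +{a}
  C via C→A A: +{a}
  C via C→b: +{b}
  S via S→A S: +{a}
  S via S→b: +{b}
  S: {a,b}  A: {a}  B: {a}  C: {a,b}
pass 2: (no change)
  S: {a,b}  A: {a}  B: {a}  C: {a,b}

FOLLOW iteration:
seed FOLLOW(S) with $
[1]
  C→A A: FOLLOW(A) ⊇ FIRST(A) = {a}; new: +{a}
  S→A S: FOLLOW(A) ⊇ FIRST(S) = {a,b}; new: +{b}
  S→b B: FOLLOW(B) ⊇ FOLLOW(S) ⊇ {$}; new: +{$}
  S→b C: FOLLOW(C) ⊇ FOLLOW(S) ⊇ {$}; new: +{$}
  FOLLOW[S]={$}  FOLLOW[A]={a,b}  FOLLOW[B]={$}  FOLLOW[C]={$}
[2]
  C→A A: FOLLOW(A) ⊇ FOLLOW(C) ⊇ {$}; new: +{$}
  FOLLOW[S]={$}  FOLLOW[A]={$,a,b}  FOLLOW[B]={$}  FOLLOW[C]={$}
[3] (stable)
  FOLLOW[S]={$}  FOLLOW[A]={$,a,b}  FOLLOW[B]={$}  FOLLOW[C]={$}

FOLLOW(A) = ["$", "a", "b"]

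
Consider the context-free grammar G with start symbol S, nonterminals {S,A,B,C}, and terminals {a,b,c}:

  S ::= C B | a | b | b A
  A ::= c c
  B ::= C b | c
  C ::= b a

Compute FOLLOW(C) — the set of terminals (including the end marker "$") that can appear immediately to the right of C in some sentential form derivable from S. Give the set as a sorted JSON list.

FIRST sets, iterate to fixpoint:
iter 1:
  A via A→c c: +{c}
  B via B→c: +{c}
  C via C→b a: +{b}
  S via S→C B: +{b}
  S via S→a: +{a}
  FIRST(S)={a,b}  FIRST(A)={c}  FIRST(B)={c}  FIRST(C)={b}
iter 2:
  B via B→C b: +{b}
  FIRST(S)={a,b}  FIRST(A)={c}  FIRST(B)={b,c}  FIRST(C)={b}
iter 3: (no change)
  FIRST(S)={a,b}  FIRST(A)={c}  FIRST(B)={b,c}  FIRST(C)={b}

Compute FOLLOW by fixpoint:
seed FOLLOW(S) with $
pass 1:
  B→C b: FOLLOW(C) ⊇ FIRST(b) = {b}; new: +{b}
  S→C B: FOLLOW(C) ⊇ FIRST(B) = {b,c}; new: +{c}
  S→C B: FOLLOW(B) ⊇ FOLLOW(S) ⊇ {$}; new: +{$}
  S→b A: FOLLOW(A) ⊇ FOLLOW(S) ⊇ {$}; new: +{$}
  FOLLOW(S)={$}  FOLLOW(A)={$}  FOLLOW(B)={$}  FOLLOW(C)={b,c}
pass 2: (no change)
  FOLLOW(S)={$}  FOLLOW(A)={$}  FOLLOW(B)={$}  FOLLOW(C)={b,c}

FOLLOW(C) = ["b", "c"]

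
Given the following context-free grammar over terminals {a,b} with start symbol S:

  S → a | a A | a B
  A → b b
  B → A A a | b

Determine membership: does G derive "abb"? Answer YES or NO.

CNF form of G:
  S -> T1 A | T1 B | a
  A -> T0 T0
  B -> A X2 | b
  T0 -> b
  T1 -> a
  X2 -> A T1

CYK fill:
  T[0,0] 'a' = {S,T1}  orig:{S}
  T[1,1] 'b' = {B,T0}  orig:{B}
  T[2,2] 'b' = {B,T0}  orig:{B}
  T[0,1] 'ab' = {S}
  T[1,2] 'bb' = {A}
  T[0,2] 'abb' = {S}

S ∈ T[0,2] ⇒ YES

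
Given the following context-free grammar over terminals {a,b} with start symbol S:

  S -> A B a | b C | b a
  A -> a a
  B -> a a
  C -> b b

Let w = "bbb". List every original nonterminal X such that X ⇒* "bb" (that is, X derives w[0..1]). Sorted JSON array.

CNF form of G:
  S -> A X2 | T1 C | T1 T0
  A -> T0 T0
  B -> T0 T0
  C -> T1 T1
  T0 -> a
  T1 -> b
  X2 -> B T0

CYK fill (cells [i..j] with 0 ≤ i ≤ j ≤ 1 only):
  cell(0,0) b: {T1}  orig:{}
  cell(1,1) b: {T1}  orig:{}
  cell(0,1) bb: {C}

Original NTs in T[0,1] deriving "bb": ["C"]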